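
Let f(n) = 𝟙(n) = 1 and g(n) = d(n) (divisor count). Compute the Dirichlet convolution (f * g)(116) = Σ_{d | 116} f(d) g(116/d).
(𝟙 * d)(116) = 18

Divisors of 116: [1, 2, 4, 29, 58, 116]. For each d | 116:
  d = 1: 𝟙(1) · d(116/1) = 1 · 6 = 6
  d = 2: 𝟙(2) · d(116/2) = 1 · 4 = 4
  d = 4: 𝟙(4) · d(116/4) = 1 · 2 = 2
  d = 29: 𝟙(29) · d(116/29) = 1 · 3 = 3
  d = 58: 𝟙(58) · d(116/58) = 1 · 2 = 2
  d = 116: 𝟙(116) · d(116/116) = 1 · 1 = 1
Summing: (𝟙 * d)(116) = 6 + 4 + 2 + 3 + 2 + 1 = 18.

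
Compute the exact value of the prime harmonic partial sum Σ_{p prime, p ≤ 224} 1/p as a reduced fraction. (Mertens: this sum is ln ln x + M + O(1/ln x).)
Σ 1/p = 718699639327957473429492425322377115938612460993073775465130392853544377727917042657991/367009731827331916465034565550136732339800312955331782619462457039988073311157667212930

π(224) = 48, so the primes ≤ 224 are [2, 3, 5, 7, 11, 13, 17, 19, 23, 29, 31, 37, 41, 43, 47, 53, 59, 61, 67, 71, 73, 79, 83, 89, 97, 101, 103, 107, 109, 113, 127, 131, 137, 139, 149, 151, 157, 163, 167, 173, 179, 181, 191, 193, 197, 199, 211, 223]. Summing 1/p over these primes: 718699639327957473429492425322377115938612460993073775465130392853544377727917042657991/367009731827331916465034565550136732339800312955331782619462457039988073311157667212930 ≈ 1.9583. Mertens estimate ln ln(224) + 0.2615 ≈ 1.9501.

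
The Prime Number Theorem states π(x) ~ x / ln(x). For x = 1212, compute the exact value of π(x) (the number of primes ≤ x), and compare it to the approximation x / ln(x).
π(1212) = 197;  x/ln(x) ≈ 170.70;  relative error ≈ 13.35%.

Directly count primes up to 1212: π(1212) = 197. The PNT approximation gives 1212/ln(1212) ≈ 1212/7.10003 ≈ 170.70. Relative error (π(x) − x/ln(x)) / π(x) ≈ 13.35%; the approximation is known to undercount slightly (Li(x) is a better estimate).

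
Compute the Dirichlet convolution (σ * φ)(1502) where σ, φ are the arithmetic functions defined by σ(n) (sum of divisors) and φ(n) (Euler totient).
(σ * φ)(1502) = 6008

Divisors of 1502: [1, 2, 751, 1502]. For each d | 1502:
  d = 1: σ(1) · φ(1502/1) = 1 · 750 = 750
  d = 2: σ(2) · φ(1502/2) = 3 · 750 = 2250
  d = 751: σ(751) · φ(1502/751) = 752 · 1 = 752
  d = 1502: σ(1502) · φ(1502/1502) = 2256 · 1 = 2256
Summing: (σ * φ)(1502) = 750 + 2250 + 752 + 2256 = 6008.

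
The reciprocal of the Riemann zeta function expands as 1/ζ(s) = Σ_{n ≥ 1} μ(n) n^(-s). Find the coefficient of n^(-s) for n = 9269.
μ(9269) = -1

Factor n = 9269 = 13 · 23 · 31. μ(n) = 0 if any exponent ≥ 2 (not squarefree); otherwise μ(n) = (−1)^{ω(n)} where ω(n) is the number of distinct prime factors. Applying: μ(9269) = -1.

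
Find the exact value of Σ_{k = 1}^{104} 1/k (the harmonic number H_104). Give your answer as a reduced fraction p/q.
H_104 = 151628729214843927768244125436857365638449733/29012042540587955997705808574162155756055616

Direct summation: H_104 = 1 + 1/2 + ... + 1/104. The least common denominator is lcm(1, ..., 104) = 725301063514698899942645214354053893901390400; over this denominator the numerator is 725301063514698899942645214354053893901390400 + 362650531757349449971322607177026946950695200 + 241767021171566299980881738118017964633796800 + 181325265878674724985661303588513473475347600 + 145060212702939779988529042870810778780278080 + 120883510585783149990440869059008982316898400 + 103614437644956985706092173479150556271627200 + 90662632939337362492830651794256736737673800 + 80589007057188766660293912706005988211265600 + 72530106351469889994264521435405389390139040 + 65936460319518081812967746759459444900126400 + 60441755292891574995220434529504491158449200 + 55792389501130684610972708796465684146260800 + 51807218822478492853046086739575278135813600 + 48353404234313259996176347623603592926759360 + 45331316469668681246415325897128368368836900 + 42664768442041111761332071432591405523611200 + 40294503528594383330146956353002994105632800 + 38173740184984152628560274439687047047441600 + 36265053175734944997132260717702694695069520 + 34538145881652328568697391159716852090542400 + 32968230159759040906483873379729722450063200 + 31534828848465169562723704971915386691364800 + 30220877646445787497610217264752245579224600 + 29012042540587955997705808574162155756055616 + 27896194750565342305486354398232842073130400 + 26863002352396255553431304235335329403755200 + 25903609411239246426523043369787639067906800 + 25010381500506858618711903943243237720737600 + 24176702117156629998088173811801796463379680 + 23396808500474158062665974656582383674238400 + 22665658234834340623207662948564184184418450 + 21978820106506027270989248919819814966708800 + 21332384221020555880666035716295702761805600 + 20722887528991397141218434695830111254325440 + 20147251764297191665073478176501497052816400 + 19602731446343213511963384171731186321659200 + 19086870092492076314280137219843523523720800 + 18597463167043561536990902932155228048753600 + 18132526587867472498566130358851347347534760 + 17690269841821924388845005228147655948814400 + 17269072940826164284348695579858426045271200 + 16867466593365090696340586380326834741892800 + 16484115079879520453241936689864861225031600 + 16117801411437753332058782541201197642253120 + 15767414424232584781361852485957693345682400 + 15431937521589338296652025837320295614923200 + 15110438823222893748805108632376122789612300 + 14802062520708140815156024782735793753089600 + 14506021270293977998852904287081077878027808 + 14221589480680370587110690477530468507870400 + 13948097375282671152743177199116421036565200 + 13684925726692432074389532346302903658516800 + 13431501176198127776715652117667664701877600 + 13187292063903616362593549351891888980025280 + 12951804705619623213261521684893819533953400 + 12724580061661384209520091479895682349147200 + 12505190750253429309355951971621618860368800 + 12293238364655913558349918887356845659345600 + 12088351058578314999044086905900898231689840 + 11890181369093424589223692038591047441006400 + 11698404250237079031332987328291191837119200 + 11512715293884109522899130386572284030180800 + 11332829117417170311603831474282092092209225 + 11158477900226136922194541759293136829252160 + 10989410053253013635494624459909907483354400 + 10825389007682073133472316632150058117931200 + 10666192110510277940333017858147851380902800 + 10511609616155056520907901657305128897121600 + 10361443764495698570609217347915055627162720 + 10215507936826745069614721328930336533822400 + 10073625882148595832536739088250748526408200 + 9935631007050669862228016634987039642484800 + 9801365723171606755981692085865593160829600 + 9670680846862651999235269524720718585351872 + 9543435046246038157140068609921761761860400 + 9419494331359725973281106679922777842875200 + 9298731583521780768495451466077614024376800 + 9181026120439226581552471067772834100017600 + 9066263293933736249283065179425673673767380 + 8954334117465418517810434745111776467918400 + 8845134920910962194422502614073827974407200 + 8738567030297577107742713425952456553028800 + 8634536470413082142174347789929213022635600 + 8532953688408222352266414286518281104722240 + 8433733296682545348170293190163417370946400 + 8336793833502286206237301314414412573579200 + 8242057539939760226620968344932430612515800 + 8149450151850549437557811397236560605633600 + 8058900705718876666029391270600598821126560 + 7970341357304383515853244113780812020894400 + 7883707212116292390680926242978846672841200 + 7798936166824719354221991552194127891412800 + 7715968760794669148326012918660147807461600 + 7634748036996830525712054887937409409488320 + 7555219411611446874402554316188061394806150 + 7477330551697926803532424890247978287643200 + 7401031260354070407578012391367896876544800 + 7326273368835342423663082973273271655569600 + 7253010635146988999426452143540538939013904 + 7181198648660385147946982320337167266350400 + 7110794740340185293555345238765234253935200 + 7041757898200960193617914702466542659236800 + 6974048687641335576371588599558210518282600 = 3790718230371098194206103135921434140961243325, so H_104 = 3790718230371098194206103135921434140961243325/725301063514698899942645214354053893901390400; reducing by gcd(3790718230371098194206103135921434140961243325, 725301063514698899942645214354053893901390400) = 25 gives 151628729214843927768244125436857365638449733/29012042540587955997705808574162155756055616 ≈ 5.22641. (The PNT-adjacent estimate ln(104) + γ ≈ 5.22161 matches within O(1/n).)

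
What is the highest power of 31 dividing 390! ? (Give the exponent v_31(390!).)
v_31(390!) = 12

Legendre's formula: v_p(n!) = Σ_{k ≥ 1} ⌊n / p^k⌋. For p = 31, n = 390, the terms are:
  ⌊390/31^1⌋ = ⌊390/31⌋ = 12
(the next term ⌊390/31^2⌋ = 0, terminating the sum). Summing: v_31(390!) = 12 = 12.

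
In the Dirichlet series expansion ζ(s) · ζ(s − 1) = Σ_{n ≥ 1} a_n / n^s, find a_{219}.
σ(219) = 296

In the product (Σ m^0/m^s)(Σ k / k^s) = Σ (Σ_{d | n} d) / n^s, the coefficient of 1/n^s is σ(n) = Σ_{d | n} d. For n = 219, divisors are [1, 3, 73, 219]; summing: σ(219) = 296.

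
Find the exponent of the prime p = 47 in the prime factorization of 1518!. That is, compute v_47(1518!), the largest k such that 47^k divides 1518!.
v_47(1518!) = 32

Legendre's formula: v_p(n!) = Σ_{k ≥ 1} ⌊n / p^k⌋. For p = 47, n = 1518, the terms are:
  ⌊1518/47^1⌋ = ⌊1518/47⌋ = 32
(the next term ⌊1518/47^2⌋ = 0, terminating the sum). Summing: v_47(1518!) = 32 = 32.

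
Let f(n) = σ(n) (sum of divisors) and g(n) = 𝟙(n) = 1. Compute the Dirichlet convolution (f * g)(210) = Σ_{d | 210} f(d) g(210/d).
(σ * 𝟙)(210) = 1260

Divisors of 210: [1, 2, 3, 5, 6, 7, 10, 14, 15, 21, 30, 35, 42, 70, 105, 210]. For each d | 210:
  d = 1: σ(1) · 𝟙(210/1) = 1 · 1 = 1
  d = 2: σ(2) · 𝟙(210/2) = 3 · 1 = 3
  d = 3: σ(3) · 𝟙(210/3) = 4 · 1 = 4
  d = 5: σ(5) · 𝟙(210/5) = 6 · 1 = 6
  d = 6: σ(6) · 𝟙(210/6) = 12 · 1 = 12
  d = 7: σ(7) · 𝟙(210/7) = 8 · 1 = 8
  d = 10: σ(10) · 𝟙(210/10) = 18 · 1 = 18
  d = 14: σ(14) · 𝟙(210/14) = 24 · 1 = 24
  d = 15: σ(15) · 𝟙(210/15) = 24 · 1 = 24
  d = 21: σ(21) · 𝟙(210/21) = 32 · 1 = 32
  d = 30: σ(30) · 𝟙(210/30) = 72 · 1 = 72
  d = 35: σ(35) · 𝟙(210/35) = 48 · 1 = 48
  d = 42: σ(42) · 𝟙(210/42) = 96 · 1 = 96
  d = 70: σ(70) · 𝟙(210/70) = 144 · 1 = 144
  d = 105: σ(105) · 𝟙(210/105) = 192 · 1 = 192
  d = 210: σ(210) · 𝟙(210/210) = 576 · 1 = 576
Summing: (σ * 𝟙)(210) = 1 + 3 + 4 + 6 + 12 + 8 + 18 + 24 + 24 + 32 + 72 + 48 + 96 + 144 + 192 + 576 = 1260.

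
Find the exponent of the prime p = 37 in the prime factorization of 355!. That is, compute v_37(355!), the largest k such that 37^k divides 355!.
v_37(355!) = 9

Legendre's formula: v_p(n!) = Σ_{k ≥ 1} ⌊n / p^k⌋. For p = 37, n = 355, the terms are:
  ⌊355/37^1⌋ = ⌊355/37⌋ = 9
(the next term ⌊355/37^2⌋ = 0, terminating the sum). Summing: v_37(355!) = 9 = 9.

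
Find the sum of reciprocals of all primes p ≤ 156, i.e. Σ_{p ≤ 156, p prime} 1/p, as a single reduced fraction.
Σ 1/p = 426559540131011718238816115585684956391671166781102121476137/225319534991831177328890236228992001350685163362356544091910

π(156) = 36, so the primes ≤ 156 are [2, 3, 5, 7, 11, 13, 17, 19, 23, 29, 31, 37, 41, 43, 47, 53, 59, 61, 67, 71, 73, 79, 83, 89, 97, 101, 103, 107, 109, 113, 127, 131, 137, 139, 149, 151]. Summing 1/p over these primes: 426559540131011718238816115585684956391671166781102121476137/225319534991831177328890236228992001350685163362356544091910 ≈ 1.8931. Mertens estimate ln ln(156) + 0.2615 ≈ 1.8809.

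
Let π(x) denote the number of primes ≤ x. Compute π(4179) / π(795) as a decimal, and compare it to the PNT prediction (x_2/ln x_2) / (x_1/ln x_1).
π(4179)/π(795) = 574/138 ≈ 4.1594;  PNT prediction ≈ 4.2104.

π(795) = 138 and π(4179) = 574, so π(4179)/π(795) ≈ 4.1594. The PNT-predicted ratio is (4179/ln(4179)) / (795/ln(795)) ≈ 4.2104. The two agree to within a few percent, as expected.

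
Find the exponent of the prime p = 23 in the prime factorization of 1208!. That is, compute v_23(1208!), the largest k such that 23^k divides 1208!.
v_23(1208!) = 54

Legendre's formula: v_p(n!) = Σ_{k ≥ 1} ⌊n / p^k⌋. For p = 23, n = 1208, the terms are:
  ⌊1208/23^1⌋ = ⌊1208/23⌋ = 52
  ⌊1208/23^2⌋ = ⌊1208/529⌋ = 2
(the next term ⌊1208/23^3⌋ = 0, terminating the sum). Summing: v_23(1208!) = 52 + 2 = 54.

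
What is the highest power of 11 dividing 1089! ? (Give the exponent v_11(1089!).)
v_11(1089!) = 108

Legendre's formula: v_p(n!) = Σ_{k ≥ 1} ⌊n / p^k⌋. For p = 11, n = 1089, the terms are:
  ⌊1089/11^1⌋ = ⌊1089/11⌋ = 99
  ⌊1089/11^2⌋ = ⌊1089/121⌋ = 9
(the next term ⌊1089/11^3⌋ = 0, terminating the sum). Summing: v_11(1089!) = 99 + 9 = 108.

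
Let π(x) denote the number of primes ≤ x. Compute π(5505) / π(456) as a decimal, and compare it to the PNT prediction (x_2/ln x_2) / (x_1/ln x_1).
π(5505)/π(456) = 727/87 ≈ 8.3563;  PNT prediction ≈ 8.5812.

π(456) = 87 and π(5505) = 727, so π(5505)/π(456) ≈ 8.3563. The PNT-predicted ratio is (5505/ln(5505)) / (456/ln(456)) ≈ 8.5812. The two agree to within a few percent, as expected.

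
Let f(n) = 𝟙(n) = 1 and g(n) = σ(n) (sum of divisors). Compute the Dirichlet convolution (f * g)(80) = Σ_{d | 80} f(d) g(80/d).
(𝟙 * σ)(80) = 399

Divisors of 80: [1, 2, 4, 5, 8, 10, 16, 20, 40, 80]. For each d | 80:
  d = 1: 𝟙(1) · σ(80/1) = 1 · 186 = 186
  d = 2: 𝟙(2) · σ(80/2) = 1 · 90 = 90
  d = 4: 𝟙(4) · σ(80/4) = 1 · 42 = 42
  d = 5: 𝟙(5) · σ(80/5) = 1 · 31 = 31
  d = 8: 𝟙(8) · σ(80/8) = 1 · 18 = 18
  d = 10: 𝟙(10) · σ(80/10) = 1 · 15 = 15
  d = 16: 𝟙(16) · σ(80/16) = 1 · 6 = 6
  d = 20: 𝟙(20) · σ(80/20) = 1 · 7 = 7
  d = 40: 𝟙(40) · σ(80/40) = 1 · 3 = 3
  d = 80: 𝟙(80) · σ(80/80) = 1 · 1 = 1
Summing: (𝟙 * σ)(80) = 186 + 90 + 42 + 31 + 18 + 15 + 6 + 7 + 3 + 1 = 399.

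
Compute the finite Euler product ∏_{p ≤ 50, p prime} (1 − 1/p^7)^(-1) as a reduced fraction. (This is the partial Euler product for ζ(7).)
∏ = 23382886769632432571789841128782562016512130510871147719864543051070039135878767058418261603816212645625/23189273096315310437319062436725495011112024414316439805760324840606793884675752039664775666767203598336

The primes p ≤ 50 are [2, 3, 5, 7, 11, 13, 17, 19, 23, 29, 31, 37, 41, 43, 47]. For each prime, (1 − 1/p^7)^(-1) = p^7 / (p^7 − 1). The product is (1 − 1/2^7)^(-1), (1 − 1/3^7)^(-1), (1 − 1/5^7)^(-1), (1 − 1/7^7)^(-1), (1 − 1/11^7)^(-1), (1 − 1/13^7)^(-1), (1 − 1/17^7)^(-1), (1 − 1/19^7)^(-1), (1 − 1/23^7)^(-1), (1 − 1/29^7)^(-1), (1 − 1/31^7)^(-1), (1 − 1/37^7)^(-1), (1 − 1/41^7)^(-1), (1 − 1/43^7)^(-1), (1 − 1/47^7)^(-1) = ∏ p^7 / (p^7 − 1) = 23382886769632432571789841128782562016512130510871147719864543051070039135878767058418261603816212645625/23189273096315310437319062436725495011112024414316439805760324840606793884675752039664775666767203598336.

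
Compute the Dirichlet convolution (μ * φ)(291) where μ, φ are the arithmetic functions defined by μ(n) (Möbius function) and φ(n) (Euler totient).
(μ * φ)(291) = 95

Divisors of 291: [1, 3, 97, 291]. For each d | 291:
  d = 1: μ(1) · φ(291/1) = 1 · 192 = 192
  d = 3: μ(3) · φ(291/3) = -1 · 96 = -96
  d = 97: μ(97) · φ(291/97) = -1 · 2 = -2
  d = 291: μ(291) · φ(291/291) = 1 · 1 = 1
Summing: (μ * φ)(291) = 192 + -96 + -2 + 1 = 95.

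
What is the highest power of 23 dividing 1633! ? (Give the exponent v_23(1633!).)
v_23(1633!) = 74

Legendre's formula: v_p(n!) = Σ_{k ≥ 1} ⌊n / p^k⌋. For p = 23, n = 1633, the terms are:
  ⌊1633/23^1⌋ = ⌊1633/23⌋ = 71
  ⌊1633/23^2⌋ = ⌊1633/529⌋ = 3
(the next term ⌊1633/23^3⌋ = 0, terminating the sum). Summing: v_23(1633!) = 71 + 3 = 74.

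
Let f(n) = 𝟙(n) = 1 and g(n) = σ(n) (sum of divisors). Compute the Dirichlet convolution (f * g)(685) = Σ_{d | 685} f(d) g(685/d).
(𝟙 * σ)(685) = 973

Divisors of 685: [1, 5, 137, 685]. For each d | 685:
  d = 1: 𝟙(1) · σ(685/1) = 1 · 828 = 828
  d = 5: 𝟙(5) · σ(685/5) = 1 · 138 = 138
  d = 137: 𝟙(137) · σ(685/137) = 1 · 6 = 6
  d = 685: 𝟙(685) · σ(685/685) = 1 · 1 = 1
Summing: (𝟙 * σ)(685) = 828 + 138 + 6 + 1 = 973.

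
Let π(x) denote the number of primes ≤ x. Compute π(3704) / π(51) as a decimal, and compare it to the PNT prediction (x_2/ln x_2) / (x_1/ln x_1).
π(3704)/π(51) = 517/15 ≈ 34.4667;  PNT prediction ≈ 34.7514.

π(51) = 15 and π(3704) = 517, so π(3704)/π(51) ≈ 34.4667. The PNT-predicted ratio is (3704/ln(3704)) / (51/ln(51)) ≈ 34.7514. The two agree to within a few percent, as expected.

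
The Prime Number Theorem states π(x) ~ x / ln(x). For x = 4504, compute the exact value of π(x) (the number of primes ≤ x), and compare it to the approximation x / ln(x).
π(4504) = 610;  x/ln(x) ≈ 535.38;  relative error ≈ 12.23%.

Directly count primes up to 4504: π(4504) = 610. The PNT approximation gives 4504/ln(4504) ≈ 4504/8.41272 ≈ 535.38. Relative error (π(x) − x/ln(x)) / π(x) ≈ 12.23%; the approximation is known to undercount slightly (Li(x) is a better estimate).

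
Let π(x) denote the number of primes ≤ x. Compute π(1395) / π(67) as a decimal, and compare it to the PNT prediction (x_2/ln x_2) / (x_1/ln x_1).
π(1395)/π(67) = 221/19 ≈ 11.6316;  PNT prediction ≈ 12.0908.

π(67) = 19 and π(1395) = 221, so π(1395)/π(67) ≈ 11.6316. The PNT-predicted ratio is (1395/ln(1395)) / (67/ln(67)) ≈ 12.0908. The two agree to within a few percent, as expected.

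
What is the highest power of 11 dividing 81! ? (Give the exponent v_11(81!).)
v_11(81!) = 7

Legendre's formula: v_p(n!) = Σ_{k ≥ 1} ⌊n / p^k⌋. For p = 11, n = 81, the terms are:
  ⌊81/11^1⌋ = ⌊81/11⌋ = 7
(the next term ⌊81/11^2⌋ = 0, terminating the sum). Summing: v_11(81!) = 7 = 7.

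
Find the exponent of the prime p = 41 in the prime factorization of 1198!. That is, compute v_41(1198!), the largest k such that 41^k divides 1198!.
v_41(1198!) = 29

Legendre's formula: v_p(n!) = Σ_{k ≥ 1} ⌊n / p^k⌋. For p = 41, n = 1198, the terms are:
  ⌊1198/41^1⌋ = ⌊1198/41⌋ = 29
(the next term ⌊1198/41^2⌋ = 0, terminating the sum). Summing: v_41(1198!) = 29 = 29.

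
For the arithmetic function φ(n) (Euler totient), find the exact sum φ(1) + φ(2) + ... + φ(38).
Σ_{n ≤ 38} φ(n) = 450

Compute φ(n) for each 1 ≤ n ≤ 38: φ(1) = 1, φ(2) = 1, φ(3) = 2, φ(4) = 2, φ(5) = 4, φ(6) = 2, φ(7) = 6, φ(8) = 4, φ(9) = 6, φ(10) = 4, φ(11) = 10, φ(12) = 4, φ(13) = 12, φ(14) = 6, φ(15) = 8, φ(16) = 8, φ(17) = 16, φ(18) = 6, φ(19) = 18, φ(20) = 8, φ(21) = 12, φ(22) = 10, φ(23) = 22, φ(24) = 8, φ(25) = 20, φ(26) = 12, φ(27) = 18, φ(28) = 12, φ(29) = 28, φ(30) = 8, φ(31) = 30, φ(32) = 16, φ(33) = 20, φ(34) = 16, φ(35) = 24, φ(36) = 12, φ(37) = 36, φ(38) = 18. Summing all 38 values: 450. (Average order: Σ_{n ≤ x} φ(n) ~ (3/π²) x². For x = 38, (3/π²)·38² ≈ 438.92.)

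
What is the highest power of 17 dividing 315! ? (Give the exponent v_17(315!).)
v_17(315!) = 19

Legendre's formula: v_p(n!) = Σ_{k ≥ 1} ⌊n / p^k⌋. For p = 17, n = 315, the terms are:
  ⌊315/17^1⌋ = ⌊315/17⌋ = 18
  ⌊315/17^2⌋ = ⌊315/289⌋ = 1
(the next term ⌊315/17^3⌋ = 0, terminating the sum). Summing: v_17(315!) = 18 + 1 = 19.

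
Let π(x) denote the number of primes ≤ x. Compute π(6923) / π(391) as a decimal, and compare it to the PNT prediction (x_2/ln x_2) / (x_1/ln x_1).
π(6923)/π(391) = 890/77 ≈ 11.5584;  PNT prediction ≈ 11.9514.

π(391) = 77 and π(6923) = 890, so π(6923)/π(391) ≈ 11.5584. The PNT-predicted ratio is (6923/ln(6923)) / (391/ln(391)) ≈ 11.9514. The two agree to within a few percent, as expected.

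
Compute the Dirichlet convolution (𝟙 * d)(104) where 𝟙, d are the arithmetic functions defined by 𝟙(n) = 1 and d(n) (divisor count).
(𝟙 * d)(104) = 30

Divisors of 104: [1, 2, 4, 8, 13, 26, 52, 104]. For each d | 104:
  d = 1: 𝟙(1) · d(104/1) = 1 · 8 = 8
  d = 2: 𝟙(2) · d(104/2) = 1 · 6 = 6
  d = 4: 𝟙(4) · d(104/4) = 1 · 4 = 4
  d = 8: 𝟙(8) · d(104/8) = 1 · 2 = 2
  d = 13: 𝟙(13) · d(104/13) = 1 · 4 = 4
  d = 26: 𝟙(26) · d(104/26) = 1 · 3 = 3
  d = 52: 𝟙(52) · d(104/52) = 1 · 2 = 2
  d = 104: 𝟙(104) · d(104/104) = 1 · 1 = 1
Summing: (𝟙 * d)(104) = 8 + 6 + 4 + 2 + 4 + 3 + 2 + 1 = 30.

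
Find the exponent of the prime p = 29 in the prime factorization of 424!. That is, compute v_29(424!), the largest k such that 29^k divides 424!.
v_29(424!) = 14

Legendre's formula: v_p(n!) = Σ_{k ≥ 1} ⌊n / p^k⌋. For p = 29, n = 424, the terms are:
  ⌊424/29^1⌋ = ⌊424/29⌋ = 14
(the next term ⌊424/29^2⌋ = 0, terminating the sum). Summing: v_29(424!) = 14 = 14.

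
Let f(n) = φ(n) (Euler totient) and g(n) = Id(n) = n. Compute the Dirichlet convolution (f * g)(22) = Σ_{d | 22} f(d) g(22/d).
(φ * Id)(22) = 63

Divisors of 22: [1, 2, 11, 22]. For each d | 22:
  d = 1: φ(1) · Id(22/1) = 1 · 22 = 22
  d = 2: φ(2) · Id(22/2) = 1 · 11 = 11
  d = 11: φ(11) · Id(22/11) = 10 · 2 = 20
  d = 22: φ(22) · Id(22/22) = 10 · 1 = 10
Summing: (φ * Id)(22) = 22 + 11 + 20 + 10 = 63.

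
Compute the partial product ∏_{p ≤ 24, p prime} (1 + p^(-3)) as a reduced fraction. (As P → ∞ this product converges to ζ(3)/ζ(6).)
∏ = 16117288424681472/13642976755448975

The primes p ≤ 24 are [2, 3, 5, 7, 11, 13, 17, 19, 23]. For each, (1 + 1/p^3) = (p^3 + 1)/p^3. Multiplying these fractions over p ∈ [2, 3, 5, 7, 11, 13, 17, 19, 23] gives 16117288424681472/13642976755448975. (In the limit P → ∞ this tends to ζ(3)/ζ(6).)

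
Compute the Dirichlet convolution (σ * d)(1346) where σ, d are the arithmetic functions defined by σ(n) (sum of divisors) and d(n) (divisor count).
(σ * d)(1346) = 3380

Divisors of 1346: [1, 2, 673, 1346]. For each d | 1346:
  d = 1: σ(1) · d(1346/1) = 1 · 4 = 4
  d = 2: σ(2) · d(1346/2) = 3 · 2 = 6
  d = 673: σ(673) · d(1346/673) = 674 · 2 = 1348
  d = 1346: σ(1346) · d(1346/1346) = 2022 · 1 = 2022
Summing: (σ * d)(1346) = 4 + 6 + 1348 + 2022 = 3380.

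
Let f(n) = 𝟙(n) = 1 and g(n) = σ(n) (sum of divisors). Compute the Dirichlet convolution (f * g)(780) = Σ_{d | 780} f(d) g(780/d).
(𝟙 * σ)(780) = 5775

Divisors of 780: [1, 2, 3, 4, 5, 6, 10, 12, 13, 15, 20, 26, 30, 39, 52, 60, 65, 78, 130, 156, 195, 260, 390, 780]. For each d | 780:
  d = 1: 𝟙(1) · σ(780/1) = 1 · 2352 = 2352
  d = 2: 𝟙(2) · σ(780/2) = 1 · 1008 = 1008
  d = 3: 𝟙(3) · σ(780/3) = 1 · 588 = 588
  d = 4: 𝟙(4) · σ(780/4) = 1 · 336 = 336
  d = 5: 𝟙(5) · σ(780/5) = 1 · 392 = 392
  d = 6: 𝟙(6) · σ(780/6) = 1 · 252 = 252
  d = 10: 𝟙(10) · σ(780/10) = 1 · 168 = 168
  d = 12: 𝟙(12) · σ(780/12) = 1 · 84 = 84
  d = 13: 𝟙(13) · σ(780/13) = 1 · 168 = 168
  d = 15: 𝟙(15) · σ(780/15) = 1 · 98 = 98
  d = 20: 𝟙(20) · σ(780/20) = 1 · 56 = 56
  d = 26: 𝟙(26) · σ(780/26) = 1 · 72 = 72
  d = 30: 𝟙(30) · σ(780/30) = 1 · 42 = 42
  d = 39: 𝟙(39) · σ(780/39) = 1 · 42 = 42
  d = 52: 𝟙(52) · σ(780/52) = 1 · 24 = 24
  d = 60: 𝟙(60) · σ(780/60) = 1 · 14 = 14
  d = 65: 𝟙(65) · σ(780/65) = 1 · 28 = 28
  d = 78: 𝟙(78) · σ(780/78) = 1 · 18 = 18
  d = 130: 𝟙(130) · σ(780/130) = 1 · 12 = 12
  d = 156: 𝟙(156) · σ(780/156) = 1 · 6 = 6
  d = 195: 𝟙(195) · σ(780/195) = 1 · 7 = 7
  d = 260: 𝟙(260) · σ(780/260) = 1 · 4 = 4
  d = 390: 𝟙(390) · σ(780/390) = 1 · 3 = 3
  d = 780: 𝟙(780) · σ(780/780) = 1 · 1 = 1
Summing: (𝟙 * σ)(780) = 2352 + 1008 + 588 + 336 + 392 + 252 + 168 + 84 + 168 + 98 + 56 + 72 + 42 + 42 + 24 + 14 + 28 + 18 + 12 + 6 + 7 + 4 + 3 + 1 = 5775.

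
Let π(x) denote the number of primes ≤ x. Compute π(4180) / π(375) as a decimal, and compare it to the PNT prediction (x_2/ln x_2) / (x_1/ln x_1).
π(4180)/π(375) = 574/74 ≈ 7.7568;  PNT prediction ≈ 7.9234.

π(375) = 74 and π(4180) = 574, so π(4180)/π(375) ≈ 7.7568. The PNT-predicted ratio is (4180/ln(4180)) / (375/ln(375)) ≈ 7.9234. The two agree to within a few percent, as expected.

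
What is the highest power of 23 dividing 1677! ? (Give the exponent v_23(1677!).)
v_23(1677!) = 75

Legendre's formula: v_p(n!) = Σ_{k ≥ 1} ⌊n / p^k⌋. For p = 23, n = 1677, the terms are:
  ⌊1677/23^1⌋ = ⌊1677/23⌋ = 72
  ⌊1677/23^2⌋ = ⌊1677/529⌋ = 3
(the next term ⌊1677/23^3⌋ = 0, terminating the sum). Summing: v_23(1677!) = 72 + 3 = 75.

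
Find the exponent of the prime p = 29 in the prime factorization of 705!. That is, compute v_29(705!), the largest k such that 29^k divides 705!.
v_29(705!) = 24

Legendre's formula: v_p(n!) = Σ_{k ≥ 1} ⌊n / p^k⌋. For p = 29, n = 705, the terms are:
  ⌊705/29^1⌋ = ⌊705/29⌋ = 24
(the next term ⌊705/29^2⌋ = 0, terminating the sum). Summing: v_29(705!) = 24 = 24.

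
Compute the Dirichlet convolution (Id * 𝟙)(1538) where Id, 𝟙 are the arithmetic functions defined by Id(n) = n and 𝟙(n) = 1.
(Id * 𝟙)(1538) = 2310

Divisors of 1538: [1, 2, 769, 1538]. For each d | 1538:
  d = 1: Id(1) · 𝟙(1538/1) = 1 · 1 = 1
  d = 2: Id(2) · 𝟙(1538/2) = 2 · 1 = 2
  d = 769: Id(769) · 𝟙(1538/769) = 769 · 1 = 769
  d = 1538: Id(1538) · 𝟙(1538/1538) = 1538 · 1 = 1538
Summing: (Id * 𝟙)(1538) = 1 + 2 + 769 + 1538 = 2310.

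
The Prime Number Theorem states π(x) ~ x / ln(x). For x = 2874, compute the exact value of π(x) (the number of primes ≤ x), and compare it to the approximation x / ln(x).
π(2874) = 416;  x/ln(x) ≈ 360.90;  relative error ≈ 13.25%.

Directly count primes up to 2874: π(2874) = 416. The PNT approximation gives 2874/ln(2874) ≈ 2874/7.96346 ≈ 360.90. Relative error (π(x) − x/ln(x)) / π(x) ≈ 13.25%; the approximation is known to undercount slightly (Li(x) is a better estimate).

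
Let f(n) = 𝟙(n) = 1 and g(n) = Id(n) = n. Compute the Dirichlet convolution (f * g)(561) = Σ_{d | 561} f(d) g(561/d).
(𝟙 * Id)(561) = 864

Divisors of 561: [1, 3, 11, 17, 33, 51, 187, 561]. For each d | 561:
  d = 1: 𝟙(1) · Id(561/1) = 1 · 561 = 561
  d = 3: 𝟙(3) · Id(561/3) = 1 · 187 = 187
  d = 11: 𝟙(11) · Id(561/11) = 1 · 51 = 51
  d = 17: 𝟙(17) · Id(561/17) = 1 · 33 = 33
  d = 33: 𝟙(33) · Id(561/33) = 1 · 17 = 17
  d = 51: 𝟙(51) · Id(561/51) = 1 · 11 = 11
  d = 187: 𝟙(187) · Id(561/187) = 1 · 3 = 3
  d = 561: 𝟙(561) · Id(561/561) = 1 · 1 = 1
Summing: (𝟙 * Id)(561) = 561 + 187 + 51 + 33 + 17 + 11 + 3 + 1 = 864.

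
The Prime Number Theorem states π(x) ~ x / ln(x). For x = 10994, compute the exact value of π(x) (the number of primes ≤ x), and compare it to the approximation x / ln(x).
π(10994) = 1335;  x/ln(x) ≈ 1181.50;  relative error ≈ 11.50%.

Directly count primes up to 10994: π(10994) = 1335. The PNT approximation gives 10994/ln(10994) ≈ 10994/9.30510 ≈ 1181.50. Relative error (π(x) − x/ln(x)) / π(x) ≈ 11.50%; the approximation is known to undercount slightly (Li(x) is a better estimate).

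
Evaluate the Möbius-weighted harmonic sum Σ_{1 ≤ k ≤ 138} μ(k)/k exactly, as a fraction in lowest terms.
Σ μ(k)/k = -555287024704611060265939362206536129932460842882137/72047817630210000485677936198920432067383702541010310

Values of μ(k) for 1 ≤ k ≤ 138: μ(1) = 1, μ(2) = -1, μ(3) = -1, μ(5) = -1, μ(6) = 1, μ(7) = -1, μ(10) = 1, μ(11) = -1, μ(13) = -1, μ(14) = 1, μ(15) = 1, μ(17) = -1, μ(19) = -1, μ(21) = 1, μ(22) = 1, μ(23) = -1, μ(26) = 1, μ(29) = -1, μ(30) = -1, μ(31) = -1, μ(33) = 1, μ(34) = 1, μ(35) = 1, μ(37) = -1, μ(38) = 1, μ(39) = 1, μ(41) = -1, μ(42) = -1, μ(43) = -1, μ(46) = 1, μ(47) = -1, μ(51) = 1, μ(53) = -1, μ(55) = 1, μ(57) = 1, μ(58) = 1, μ(59) = -1, μ(61) = -1, μ(62) = 1, μ(65) = 1, μ(66) = -1, μ(67) = -1, μ(69) = 1, μ(70) = -1, μ(71) = -1, μ(73) = -1, μ(74) = 1, μ(77) = 1, μ(78) = -1, μ(79) = -1, μ(82) = 1, μ(83) = -1, μ(85) = 1, μ(86) = 1, μ(87) = 1, μ(89) = -1, μ(91) = 1, μ(93) = 1, μ(94) = 1, μ(95) = 1, μ(97) = -1, μ(101) = -1, μ(102) = -1, μ(103) = -1, μ(105) = -1, μ(106) = 1, μ(107) = -1, μ(109) = -1, μ(110) = -1, μ(111) = 1, μ(113) = -1, μ(114) = -1, μ(115) = 1, μ(118) = 1, μ(119) = 1, μ(122) = 1, μ(123) = 1, μ(127) = -1, μ(129) = 1, μ(130) = -1, μ(131) = -1, μ(133) = 1, μ(134) = 1, μ(137) = -1, μ(138) = -1, with μ = 0 on non-squarefree integers. Summing μ(k)/k for k where μ(k) ≠ 0 gives -555287024704611060265939362206536129932460842882137/72047817630210000485677936198920432067383702541010310 ≈ -0.0077. (PNT ⟺ this sum → 0 as n → ∞.)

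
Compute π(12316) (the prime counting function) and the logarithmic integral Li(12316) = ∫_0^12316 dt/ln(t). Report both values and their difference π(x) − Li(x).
π(12316) = 1471;  Li(12316) ≈ 1494.70;  π(x) − Li(x) ≈ -23.70.

Direct count of primes ≤ 12316 gives π(12316) = 1471. Numerical evaluation of the logarithmic integral gives Li(12316) ≈ 1494.70. The difference π(x) − Li(x) ≈ -23.70 is typically negative for small/moderate x (Li(x) overestimates), though Littlewood's theorem shows this sign changes infinitely often.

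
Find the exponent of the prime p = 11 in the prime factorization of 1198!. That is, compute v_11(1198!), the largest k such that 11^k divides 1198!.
v_11(1198!) = 117

Legendre's formula: v_p(n!) = Σ_{k ≥ 1} ⌊n / p^k⌋. For p = 11, n = 1198, the terms are:
  ⌊1198/11^1⌋ = ⌊1198/11⌋ = 108
  ⌊1198/11^2⌋ = ⌊1198/121⌋ = 9
(the next term ⌊1198/11^3⌋ = 0, terminating the sum). Summing: v_11(1198!) = 108 + 9 = 117.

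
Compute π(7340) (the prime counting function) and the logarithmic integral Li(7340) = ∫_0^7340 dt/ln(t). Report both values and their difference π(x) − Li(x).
π(7340) = 935;  Li(7340) ≈ 952.63;  π(x) − Li(x) ≈ -17.63.

Direct count of primes ≤ 7340 gives π(7340) = 935. Numerical evaluation of the logarithmic integral gives Li(7340) ≈ 952.63. The difference π(x) − Li(x) ≈ -17.63 is typically negative for small/moderate x (Li(x) overestimates), though Littlewood's theorem shows this sign changes infinitely often.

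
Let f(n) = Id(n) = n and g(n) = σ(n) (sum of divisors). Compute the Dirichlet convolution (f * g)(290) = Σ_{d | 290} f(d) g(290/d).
(Id * σ)(290) = 3245

Divisors of 290: [1, 2, 5, 10, 29, 58, 145, 290]. For each d | 290:
  d = 1: Id(1) · σ(290/1) = 1 · 540 = 540
  d = 2: Id(2) · σ(290/2) = 2 · 180 = 360
  d = 5: Id(5) · σ(290/5) = 5 · 90 = 450
  d = 10: Id(10) · σ(290/10) = 10 · 30 = 300
  d = 29: Id(29) · σ(290/29) = 29 · 18 = 522
  d = 58: Id(58) · σ(290/58) = 58 · 6 = 348
  d = 145: Id(145) · σ(290/145) = 145 · 3 = 435
  d = 290: Id(290) · σ(290/290) = 290 · 1 = 290
Summing: (Id * σ)(290) = 540 + 360 + 450 + 300 + 522 + 348 + 435 + 290 = 3245.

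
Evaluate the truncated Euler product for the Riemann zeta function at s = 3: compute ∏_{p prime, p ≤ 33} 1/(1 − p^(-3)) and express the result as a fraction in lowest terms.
∏ = 209363023479599225665/174187638420315512832

The primes p ≤ 33 are [2, 3, 5, 7, 11, 13, 17, 19, 23, 29, 31]. For each prime, (1 − 1/p^3)^(-1) = p^3 / (p^3 − 1). The product is (1 − 1/2^3)^(-1), (1 − 1/3^3)^(-1), (1 − 1/5^3)^(-1), (1 − 1/7^3)^(-1), (1 − 1/11^3)^(-1), (1 − 1/13^3)^(-1), (1 − 1/17^3)^(-1), (1 − 1/19^3)^(-1), (1 − 1/23^3)^(-1), (1 − 1/29^3)^(-1), (1 − 1/31^3)^(-1) = ∏ p^3 / (p^3 − 1) = 209363023479599225665/174187638420315512832.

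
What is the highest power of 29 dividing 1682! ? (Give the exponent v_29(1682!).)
v_29(1682!) = 60

Legendre's formula: v_p(n!) = Σ_{k ≥ 1} ⌊n / p^k⌋. For p = 29, n = 1682, the terms are:
  ⌊1682/29^1⌋ = ⌊1682/29⌋ = 58
  ⌊1682/29^2⌋ = ⌊1682/841⌋ = 2
(the next term ⌊1682/29^3⌋ = 0, terminating the sum). Summing: v_29(1682!) = 58 + 2 = 60.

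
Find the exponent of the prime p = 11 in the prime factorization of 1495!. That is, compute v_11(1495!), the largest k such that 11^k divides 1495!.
v_11(1495!) = 148

Legendre's formula: v_p(n!) = Σ_{k ≥ 1} ⌊n / p^k⌋. For p = 11, n = 1495, the terms are:
  ⌊1495/11^1⌋ = ⌊1495/11⌋ = 135
  ⌊1495/11^2⌋ = ⌊1495/121⌋ = 12
  ⌊1495/11^3⌋ = ⌊1495/1331⌋ = 1
(the next term ⌊1495/11^4⌋ = 0, terminating the sum). Summing: v_11(1495!) = 135 + 12 + 1 = 148.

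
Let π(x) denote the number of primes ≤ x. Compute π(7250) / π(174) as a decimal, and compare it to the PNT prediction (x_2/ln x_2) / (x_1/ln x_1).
π(7250)/π(174) = 927/40 ≈ 23.1750;  PNT prediction ≈ 24.1834.

π(174) = 40 and π(7250) = 927, so π(7250)/π(174) ≈ 23.1750. The PNT-predicted ratio is (7250/ln(7250)) / (174/ln(174)) ≈ 24.1834. The two agree to within a few percent, as expected.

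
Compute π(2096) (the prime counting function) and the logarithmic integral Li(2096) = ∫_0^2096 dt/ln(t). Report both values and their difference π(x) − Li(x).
π(2096) = 316;  Li(2096) ≈ 327.40;  π(x) − Li(x) ≈ -11.40.

Direct count of primes ≤ 2096 gives π(2096) = 316. Numerical evaluation of the logarithmic integral gives Li(2096) ≈ 327.40. The difference π(x) − Li(x) ≈ -11.40 is typically negative for small/moderate x (Li(x) overestimates), though Littlewood's theorem shows this sign changes infinitely often.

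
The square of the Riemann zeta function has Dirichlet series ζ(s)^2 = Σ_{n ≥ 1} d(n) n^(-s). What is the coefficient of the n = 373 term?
d(373) = 2

ζ(s)^2 = (Σ 1/m^s)(Σ 1/k^s). The coefficient of 1/n^s in the product is the number of ordered pairs (m, k) with mk = n, which equals d(n). For n = 373, divisors are [1, 373], so d(373) = 2.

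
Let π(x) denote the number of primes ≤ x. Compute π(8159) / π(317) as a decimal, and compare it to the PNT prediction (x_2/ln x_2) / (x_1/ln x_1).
π(8159)/π(317) = 1023/66 ≈ 15.5000;  PNT prediction ≈ 16.4567.

π(317) = 66 and π(8159) = 1023, so π(8159)/π(317) ≈ 15.5000. The PNT-predicted ratio is (8159/ln(8159)) / (317/ln(317)) ≈ 16.4567. The two agree to within a few percent, as expected.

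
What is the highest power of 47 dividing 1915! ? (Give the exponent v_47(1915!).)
v_47(1915!) = 40

Legendre's formula: v_p(n!) = Σ_{k ≥ 1} ⌊n / p^k⌋. For p = 47, n = 1915, the terms are:
  ⌊1915/47^1⌋ = ⌊1915/47⌋ = 40
(the next term ⌊1915/47^2⌋ = 0, terminating the sum). Summing: v_47(1915!) = 40 = 40.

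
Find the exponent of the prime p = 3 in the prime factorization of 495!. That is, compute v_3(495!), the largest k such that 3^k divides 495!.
v_3(495!) = 246

Legendre's formula: v_p(n!) = Σ_{k ≥ 1} ⌊n / p^k⌋. For p = 3, n = 495, the terms are:
  ⌊495/3^1⌋ = ⌊495/3⌋ = 165
  ⌊495/3^2⌋ = ⌊495/9⌋ = 55
  ⌊495/3^3⌋ = ⌊495/27⌋ = 18
  ⌊495/3^4⌋ = ⌊495/81⌋ = 6
  ⌊495/3^5⌋ = ⌊495/243⌋ = 2
(the next term ⌊495/3^6⌋ = 0, terminating the sum). Summing: v_3(495!) = 165 + 55 + 18 + 6 + 2 = 246.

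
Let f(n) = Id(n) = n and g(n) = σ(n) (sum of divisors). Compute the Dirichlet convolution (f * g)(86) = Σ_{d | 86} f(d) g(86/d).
(Id * σ)(86) = 435

Divisors of 86: [1, 2, 43, 86]. For each d | 86:
  d = 1: Id(1) · σ(86/1) = 1 · 132 = 132
  d = 2: Id(2) · σ(86/2) = 2 · 44 = 88
  d = 43: Id(43) · σ(86/43) = 43 · 3 = 129
  d = 86: Id(86) · σ(86/86) = 86 · 1 = 86
Summing: (Id * σ)(86) = 132 + 88 + 129 + 86 = 435.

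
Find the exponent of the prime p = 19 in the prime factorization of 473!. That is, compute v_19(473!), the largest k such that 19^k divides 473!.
v_19(473!) = 25

Legendre's formula: v_p(n!) = Σ_{k ≥ 1} ⌊n / p^k⌋. For p = 19, n = 473, the terms are:
  ⌊473/19^1⌋ = ⌊473/19⌋ = 24
  ⌊473/19^2⌋ = ⌊473/361⌋ = 1
(the next term ⌊473/19^3⌋ = 0, terminating the sum). Summing: v_19(473!) = 24 + 1 = 25.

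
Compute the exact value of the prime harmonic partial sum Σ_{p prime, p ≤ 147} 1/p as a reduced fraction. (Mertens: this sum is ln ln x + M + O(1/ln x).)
Σ 1/p = 18825509850919239131453102166593625244431364344421618363/10014646650599190067509233131649940057366334653200433090

π(147) = 34, so the primes ≤ 147 are [2, 3, 5, 7, 11, 13, 17, 19, 23, 29, 31, 37, 41, 43, 47, 53, 59, 61, 67, 71, 73, 79, 83, 89, 97, 101, 103, 107, 109, 113, 127, 131, 137, 139]. Summing 1/p over these primes: 18825509850919239131453102166593625244431364344421618363/10014646650599190067509233131649940057366334653200433090 ≈ 1.8798. Mertens estimate ln ln(147) + 0.2615 ≈ 1.8690.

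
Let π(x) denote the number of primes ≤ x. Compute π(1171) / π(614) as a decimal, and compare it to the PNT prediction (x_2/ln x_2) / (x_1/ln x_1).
π(1171)/π(614) = 193/112 ≈ 1.7232;  PNT prediction ≈ 1.7329.

π(614) = 112 and π(1171) = 193, so π(1171)/π(614) ≈ 1.7232. The PNT-predicted ratio is (1171/ln(1171)) / (614/ln(614)) ≈ 1.7329. The two agree to within a few percent, as expected.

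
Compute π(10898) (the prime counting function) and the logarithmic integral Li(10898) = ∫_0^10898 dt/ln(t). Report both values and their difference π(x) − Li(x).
π(10898) = 1325;  Li(10898) ≈ 1343.18;  π(x) − Li(x) ≈ -18.18.

Direct count of primes ≤ 10898 gives π(10898) = 1325. Numerical evaluation of the logarithmic integral gives Li(10898) ≈ 1343.18. The difference π(x) − Li(x) ≈ -18.18 is typically negative for small/moderate x (Li(x) overestimates), though Littlewood's theorem shows this sign changes infinitely often.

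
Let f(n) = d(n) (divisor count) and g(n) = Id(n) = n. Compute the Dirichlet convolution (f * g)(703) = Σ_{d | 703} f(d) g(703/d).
(d * Id)(703) = 819

Divisors of 703: [1, 19, 37, 703]. For each d | 703:
  d = 1: d(1) · Id(703/1) = 1 · 703 = 703
  d = 19: d(19) · Id(703/19) = 2 · 37 = 74
  d = 37: d(37) · Id(703/37) = 2 · 19 = 38
  d = 703: d(703) · Id(703/703) = 4 · 1 = 4
Summing: (d * Id)(703) = 703 + 74 + 38 + 4 = 819.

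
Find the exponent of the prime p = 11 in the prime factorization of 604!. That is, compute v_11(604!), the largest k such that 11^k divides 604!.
v_11(604!) = 58

Legendre's formula: v_p(n!) = Σ_{k ≥ 1} ⌊n / p^k⌋. For p = 11, n = 604, the terms are:
  ⌊604/11^1⌋ = ⌊604/11⌋ = 54
  ⌊604/11^2⌋ = ⌊604/121⌋ = 4
(the next term ⌊604/11^3⌋ = 0, terminating the sum). Summing: v_11(604!) = 54 + 4 = 58.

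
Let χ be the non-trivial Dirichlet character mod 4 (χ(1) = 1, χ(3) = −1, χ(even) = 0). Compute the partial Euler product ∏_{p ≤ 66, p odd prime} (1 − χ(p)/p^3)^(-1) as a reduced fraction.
∏ = 126115667482028600084463789626710364805572778792731/130156894276470431285217911893722225289762827141120

The odd primes p ≤ 66 are [3, 5, 7, 11, 13, 17, 19, 23, 29, 31, 37, 41, 43, 47, 53, 59, 61]. For each, χ(p) = 1 if p ≡ 1 mod 4, χ(p) = −1 if p ≡ 3 mod 4. Taking (1 − χ(p)/p^3)^(-1) = p^3/(p^3 − χ(p)): (1 − (-1)/3^3)^(-1) · (1 − (1)/5^3)^(-1) · (1 − (-1)/7^3)^(-1) · (1 − (-1)/11^3)^(-1) · (1 − (1)/13^3)^(-1) · (1 − (1)/17^3)^(-1) · (1 − (-1)/19^3)^(-1) · (1 − (-1)/23^3)^(-1) · (1 − (1)/29^3)^(-1) · (1 − (-1)/31^3)^(-1) · (1 − (1)/37^3)^(-1) · (1 − (1)/41^3)^(-1) · (1 − (-1)/43^3)^(-1) · (1 − (-1)/47^3)^(-1) · (1 − (1)/53^3)^(-1) · (1 − (-1)/59^3)^(-1) · (1 − (1)/61^3)^(-1) = 126115667482028600084463789626710364805572778792731/130156894276470431285217911893722225289762827141120.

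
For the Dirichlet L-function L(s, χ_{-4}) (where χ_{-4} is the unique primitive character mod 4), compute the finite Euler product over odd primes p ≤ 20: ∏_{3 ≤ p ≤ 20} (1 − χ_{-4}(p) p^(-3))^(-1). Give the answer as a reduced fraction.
∏ = 2463517706231725/2542314678779904

The odd primes p ≤ 20 are [3, 5, 7, 11, 13, 17, 19]. For each, χ(p) = 1 if p ≡ 1 mod 4, χ(p) = −1 if p ≡ 3 mod 4. Taking (1 − χ(p)/p^3)^(-1) = p^3/(p^3 − χ(p)): (1 − (-1)/3^3)^(-1) · (1 − (1)/5^3)^(-1) · (1 − (-1)/7^3)^(-1) · (1 − (-1)/11^3)^(-1) · (1 − (1)/13^3)^(-1) · (1 − (1)/17^3)^(-1) · (1 − (-1)/19^3)^(-1) = 2463517706231725/2542314678779904.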